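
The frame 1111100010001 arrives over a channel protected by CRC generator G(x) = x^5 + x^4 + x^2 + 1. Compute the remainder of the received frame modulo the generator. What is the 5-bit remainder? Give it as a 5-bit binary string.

01011

Modulo-2 division of 1111100010001 by 110101:
  pos 0: 111110 XOR 110101 = 001011
  pos 2: 101100 XOR 110101 = 011001
  pos 3: 110011 XOR 110101 = 000110
  pos 6: 110000 XOR 110101 = 000101
Remainder = 01011 (nonzero — an error is detected).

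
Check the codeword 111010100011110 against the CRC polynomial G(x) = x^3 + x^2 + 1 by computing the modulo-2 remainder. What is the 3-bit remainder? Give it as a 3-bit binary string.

111

Modulo-2 division of 111010100011110 by 1101:
  pos 0: 1110 XOR 1101 = 0011
  pos 2: 1110 XOR 1101 = 0011
  pos 4: 1110 XOR 1101 = 0011
  pos 6: 1100 XOR 1101 = 0001
  pos 9: 1111 XOR 1101 = 0010
  pos 11: 1010 XOR 1101 = 0111
Remainder = 111 (nonzero — an error is detected).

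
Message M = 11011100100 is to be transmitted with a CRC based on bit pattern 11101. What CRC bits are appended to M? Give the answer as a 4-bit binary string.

0000

Append 4 zeros: 110111001000000. Divide by 11101 (XOR where the leading bit is 1):
  pos 0: 11011 XOR 11101 = 00110
  pos 2: 11010 XOR 11101 = 00111
  pos 4: 11101 XOR 11101 = 00000
Remainder (last 4 bits) = 0000. This is the CRC / FCS.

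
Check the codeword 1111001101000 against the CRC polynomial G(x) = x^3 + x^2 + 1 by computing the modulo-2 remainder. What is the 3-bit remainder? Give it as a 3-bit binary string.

Modulo-2 division of 1111001101000 by 1101:
  pos 0: 1111 XOR 1101 = 0010
  pos 2: 1000 XOR 1101 = 0101
  pos 3: 1011 XOR 1101 = 0110
  pos 4: 1101 XOR 1101 = 0000
  pos 9: 1000 XOR 1101 = 0101
Remainder = 101 (nonzero — an error is detected).

101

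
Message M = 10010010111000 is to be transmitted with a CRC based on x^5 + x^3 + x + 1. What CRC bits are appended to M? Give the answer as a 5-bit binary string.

10010

Append 5 zeros: 1001001011100000000. Divide by 101011 (XOR where the leading bit is 1):
  pos 0: 100100 XOR 101011 = 001111
  pos 2: 111110 XOR 101011 = 010101
  pos 3: 101011 XOR 101011 = 000000
  pos 9: 110000 XOR 101011 = 011011
  pos 10: 110110 XOR 101011 = 011101
  pos 11: 111010 XOR 101011 = 010001
  pos 12: 100010 XOR 101011 = 001001
Remainder (last 5 bits) = 10010. This is the CRC / FCS.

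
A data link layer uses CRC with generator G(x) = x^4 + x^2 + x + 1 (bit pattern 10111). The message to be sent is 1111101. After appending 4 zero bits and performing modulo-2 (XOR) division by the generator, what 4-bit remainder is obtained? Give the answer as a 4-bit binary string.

Append 4 zeros: 11111010000. Divide by 10111 (XOR where the leading bit is 1):
  pos 0: 11111 XOR 10111 = 01000
  pos 1: 10000 XOR 10111 = 00111
  pos 3: 11110 XOR 10111 = 01001
  pos 4: 10010 XOR 10111 = 00101
  pos 6: 10100 XOR 10111 = 00011
Remainder (last 4 bits) = 0011. This is the CRC / FCS.

0011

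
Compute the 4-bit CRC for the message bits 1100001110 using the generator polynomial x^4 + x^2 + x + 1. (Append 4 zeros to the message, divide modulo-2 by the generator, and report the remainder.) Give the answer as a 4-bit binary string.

Append 4 zeros: 11000011100000. Divide by 10111 (XOR where the leading bit is 1):
  pos 0: 11000 XOR 10111 = 01111
  pos 1: 11110 XOR 10111 = 01001
  pos 2: 10011 XOR 10111 = 00100
  pos 4: 10011 XOR 10111 = 00100
  pos 6: 10000 XOR 10111 = 00111
  pos 8: 11100 XOR 10111 = 01011
  pos 9: 10110 XOR 10111 = 00001
Remainder (last 4 bits) = 0001. This is the CRC / FCS.

0001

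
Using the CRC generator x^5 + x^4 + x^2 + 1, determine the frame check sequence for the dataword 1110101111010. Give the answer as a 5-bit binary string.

Append 5 zeros: 111010111101000000. Divide by 110101 (XOR where the leading bit is 1):
  pos 0: 111010 XOR 110101 = 001111
  pos 2: 111111 XOR 110101 = 001010
  pos 4: 101011 XOR 110101 = 011110
  pos 5: 111100 XOR 110101 = 001001
  pos 7: 100110 XOR 110101 = 010011
  pos 8: 100110 XOR 110101 = 010011
  pos 9: 100110 XOR 110101 = 010011
  pos 10: 100110 XOR 110101 = 010011
  pos 11: 100110 XOR 110101 = 010011
  pos 12: 100110 XOR 110101 = 010011
Remainder (last 5 bits) = 10011. This is the CRC / FCS.

10011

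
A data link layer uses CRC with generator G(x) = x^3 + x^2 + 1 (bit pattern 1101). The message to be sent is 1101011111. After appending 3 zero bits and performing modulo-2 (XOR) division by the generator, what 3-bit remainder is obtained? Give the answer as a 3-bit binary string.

Append 3 zeros: 1101011111000. Divide by 1101 (XOR where the leading bit is 1):
  pos 0: 1101 XOR 1101 = 0000
  pos 5: 1111 XOR 1101 = 0010
  pos 7: 1010 XOR 1101 = 0111
  pos 8: 1110 XOR 1101 = 0011
Remainder (last 3 bits) = 110. This is the CRC / FCS.

110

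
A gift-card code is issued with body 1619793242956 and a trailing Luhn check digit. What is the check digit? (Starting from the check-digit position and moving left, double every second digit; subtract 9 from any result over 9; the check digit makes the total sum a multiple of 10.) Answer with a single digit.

2

Partial digits right→left: 6 5 9 2 4 2 3 9 7 9 1 6 1
Double every second digit counting from the check-digit position (so the 1st, 3rd, 5th, ... of the partial from the right).
  doubled (with −9 where >9): 3 9 8 6 5 2 2 → sum 35
  kept as-is: 5 2 2 9 9 6 → sum 33
Total = 35 + 33 = 68.
Check digit = (10 − (68 mod 10)) mod 10 = 2.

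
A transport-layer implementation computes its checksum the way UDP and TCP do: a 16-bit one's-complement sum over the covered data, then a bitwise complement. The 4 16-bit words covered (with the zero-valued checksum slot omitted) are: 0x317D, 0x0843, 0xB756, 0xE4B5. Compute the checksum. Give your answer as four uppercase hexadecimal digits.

One's-complement addition (fold any carry out of bit 15 back into bit 0):
  0x317D + 0x0843 = 0x039C0
  0x39C0 + 0xB756 = 0x0F116
  0xF116 + 0xE4B5 = 0x1D5CB → wrap carry → 0xD5CC
One's-complement sum = 0xD5CC.
Checksum = ~0xD5CC & 0xFFFF = 0x2A33.

2A33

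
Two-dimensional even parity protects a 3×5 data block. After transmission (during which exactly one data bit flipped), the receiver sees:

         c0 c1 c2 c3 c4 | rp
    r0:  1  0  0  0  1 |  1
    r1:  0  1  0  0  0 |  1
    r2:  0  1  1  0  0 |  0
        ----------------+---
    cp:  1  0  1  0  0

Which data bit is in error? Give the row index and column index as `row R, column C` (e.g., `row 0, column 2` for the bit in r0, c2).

Recompute each row's even parity and compare to rp:
  r0: data parity 0, sent rp 1 → mismatch
  r1: data parity 1, sent rp 1 → ok
  r2: data parity 0, sent rp 0 → ok
Recompute each column's even parity and compare to cp:
  c0: data parity 1, sent cp 1 → ok
  c1: data parity 0, sent cp 0 → ok
  c2: data parity 1, sent cp 1 → ok
  c3: data parity 0, sent cp 0 → ok
  c4: data parity 1, sent cp 0 → mismatch
Exactly one row (r0) and one column (c4) fail → the flipped bit is at their intersection.

row 0, column 4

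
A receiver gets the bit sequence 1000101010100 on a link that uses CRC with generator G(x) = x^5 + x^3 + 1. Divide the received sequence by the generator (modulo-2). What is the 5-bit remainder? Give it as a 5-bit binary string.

00010

Modulo-2 division of 1000101010100 by 101001:
  pos 0: 100010 XOR 101001 = 001011
  pos 2: 101110 XOR 101001 = 000111
  pos 5: 111101 XOR 101001 = 010100
  pos 6: 101000 XOR 101001 = 000001
Remainder = 00010 (nonzero — an error is detected).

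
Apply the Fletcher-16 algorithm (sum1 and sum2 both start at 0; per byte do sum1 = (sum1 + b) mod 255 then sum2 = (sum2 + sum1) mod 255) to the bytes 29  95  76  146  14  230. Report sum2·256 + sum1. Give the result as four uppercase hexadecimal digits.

7750

Running sums (mod 255):
  after byte 0 (29): sum1=29, sum2=29
  after byte 1 (95): sum1=124, sum2=153
  after byte 2 (76): sum1=200, sum2=98
  after byte 3 (146): sum1=91, sum2=189
  after byte 4 (14): sum1=105, sum2=39
  after byte 5 (230): sum1=80, sum2=119
Checksum = sum2·256 + sum1 = 119·256 + 80 = 30544 = 0x7750.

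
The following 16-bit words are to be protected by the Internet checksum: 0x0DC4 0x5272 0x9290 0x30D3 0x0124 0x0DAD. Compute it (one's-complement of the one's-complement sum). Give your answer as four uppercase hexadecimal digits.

CD94

One's-complement addition (fold any carry out of bit 15 back into bit 0):
  0x0DC4 + 0x5272 = 0x06036
  0x6036 + 0x9290 = 0x0F2C6
  0xF2C6 + 0x30D3 = 0x12399 → wrap carry → 0x239A
  0x239A + 0x0124 = 0x024BE
  0x24BE + 0x0DAD = 0x0326B
One's-complement sum = 0x326B.
Checksum = ~0x326B & 0xFFFF = 0xCD94.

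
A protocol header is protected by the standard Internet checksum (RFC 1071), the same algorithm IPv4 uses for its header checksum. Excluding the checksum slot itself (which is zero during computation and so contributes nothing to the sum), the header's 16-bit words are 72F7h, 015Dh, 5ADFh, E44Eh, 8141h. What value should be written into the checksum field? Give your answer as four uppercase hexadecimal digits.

CB3B

One's-complement addition (fold any carry out of bit 15 back into bit 0):
  0x72F7 + 0x015D = 0x07454
  0x7454 + 0x5ADF = 0x0CF33
  0xCF33 + 0xE44E = 0x1B381 → wrap carry → 0xB382
  0xB382 + 0x8141 = 0x134C3 → wrap carry → 0x34C4
One's-complement sum = 0x34C4.
Checksum = ~0x34C4 & 0xFFFF = 0xCB3B.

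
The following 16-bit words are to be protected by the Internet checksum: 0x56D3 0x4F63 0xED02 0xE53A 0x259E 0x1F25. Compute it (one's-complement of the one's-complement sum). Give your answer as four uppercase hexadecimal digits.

One's-complement addition (fold any carry out of bit 15 back into bit 0):
  0x56D3 + 0x4F63 = 0x0A636
  0xA636 + 0xED02 = 0x19338 → wrap carry → 0x9339
  0x9339 + 0xE53A = 0x17873 → wrap carry → 0x7874
  0x7874 + 0x259E = 0x09E12
  0x9E12 + 0x1F25 = 0x0BD37
One's-complement sum = 0xBD37.
Checksum = ~0xBD37 & 0xFFFF = 0x42C8.

42C8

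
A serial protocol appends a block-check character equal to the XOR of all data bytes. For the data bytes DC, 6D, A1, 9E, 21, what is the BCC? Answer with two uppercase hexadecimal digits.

XOR the bytes together:
  start with 0xDC
  0xDC ⊕ 0x6D = 0xB1
  0xB1 ⊕ 0xA1 = 0x10
  0x10 ⊕ 0x9E = 0x8E
  0x8E ⊕ 0x21 = 0xAF

AF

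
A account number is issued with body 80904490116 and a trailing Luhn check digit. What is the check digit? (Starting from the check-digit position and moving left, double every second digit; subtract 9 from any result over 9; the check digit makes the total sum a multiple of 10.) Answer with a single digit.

7

Partial digits right→left: 6 1 1 0 9 4 4 0 9 0 8
Double every second digit counting from the check-digit position (so the 1st, 3rd, 5th, ... of the partial from the right).
  doubled (with −9 where >9): 3 2 9 8 9 7 → sum 38
  kept as-is: 1 0 4 0 0 → sum 5
Total = 38 + 5 = 43.
Check digit = (10 − (43 mod 10)) mod 10 = 7.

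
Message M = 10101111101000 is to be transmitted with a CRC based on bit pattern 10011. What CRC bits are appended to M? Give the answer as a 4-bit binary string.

1111

Append 4 zeros: 101011111010000000. Divide by 10011 (XOR where the leading bit is 1):
  pos 0: 10101 XOR 10011 = 00110
  pos 2: 11011 XOR 10011 = 01000
  pos 3: 10001 XOR 10011 = 00010
  pos 6: 10101 XOR 10011 = 00110
  pos 8: 11000 XOR 10011 = 01011
  pos 9: 10110 XOR 10011 = 00101
  pos 11: 10100 XOR 10011 = 00111
  pos 13: 11100 XOR 10011 = 01111
Remainder (last 4 bits) = 1111. This is the CRC / FCS.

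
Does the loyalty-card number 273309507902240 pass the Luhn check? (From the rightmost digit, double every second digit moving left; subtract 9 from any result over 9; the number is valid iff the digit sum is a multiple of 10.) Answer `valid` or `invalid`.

From the right, keep odd positions and double even positions (subtract 9 from any doubled value over 9):
  doubled (positions 2,4,...): 8 4 9 0 9 6 5 → sum 41
  kept (positions 1,3,...): 0 2 0 7 5 0 3 2 → sum 19
Total = 60.
60 mod 10 = 0, so the number is valid.

valid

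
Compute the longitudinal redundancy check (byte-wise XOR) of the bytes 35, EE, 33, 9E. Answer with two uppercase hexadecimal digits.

76

XOR the bytes together:
  start with 0x35
  0x35 ⊕ 0xEE = 0xDB
  0xDB ⊕ 0x33 = 0xE8
  0xE8 ⊕ 0x9E = 0x76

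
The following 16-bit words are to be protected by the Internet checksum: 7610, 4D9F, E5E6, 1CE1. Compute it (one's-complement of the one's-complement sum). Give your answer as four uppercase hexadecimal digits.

3988

One's-complement addition (fold any carry out of bit 15 back into bit 0):
  0x7610 + 0x4D9F = 0x0C3AF
  0xC3AF + 0xE5E6 = 0x1A995 → wrap carry → 0xA996
  0xA996 + 0x1CE1 = 0x0C677
One's-complement sum = 0xC677.
Checksum = ~0xC677 & 0xFFFF = 0x3988.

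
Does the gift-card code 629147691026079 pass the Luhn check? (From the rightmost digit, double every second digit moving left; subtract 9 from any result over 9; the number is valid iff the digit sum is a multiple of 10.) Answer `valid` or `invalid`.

From the right, keep odd positions and double even positions (subtract 9 from any doubled value over 9):
  doubled (positions 2,4,...): 5 3 0 9 5 2 4 → sum 28
  kept (positions 1,3,...): 9 0 2 1 6 4 9 6 → sum 37
Total = 65.
65 mod 10 = 5, so the number is invalid.

invalid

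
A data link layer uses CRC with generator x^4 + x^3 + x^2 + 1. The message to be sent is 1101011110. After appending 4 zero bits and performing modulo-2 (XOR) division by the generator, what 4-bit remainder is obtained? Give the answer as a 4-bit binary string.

Append 4 zeros: 11010111100000. Divide by 11101 (XOR where the leading bit is 1):
  pos 0: 11010 XOR 11101 = 00111
  pos 2: 11111 XOR 11101 = 00010
  pos 5: 10110 XOR 11101 = 01011
  pos 6: 10110 XOR 11101 = 01011
  pos 7: 10110 XOR 11101 = 01011
  pos 8: 10110 XOR 11101 = 01011
  pos 9: 10110 XOR 11101 = 01011
Remainder (last 4 bits) = 1011. This is the CRC / FCS.

1011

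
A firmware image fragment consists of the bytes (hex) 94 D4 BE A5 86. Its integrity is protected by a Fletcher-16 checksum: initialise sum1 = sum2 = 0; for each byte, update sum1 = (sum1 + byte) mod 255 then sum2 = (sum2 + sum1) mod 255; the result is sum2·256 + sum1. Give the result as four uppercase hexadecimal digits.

4854

Running sums (mod 255):
  after byte 0 (94): sum1=148, sum2=148
  after byte 1 (D4): sum1=105, sum2=253
  after byte 2 (BE): sum1=40, sum2=38
  after byte 3 (A5): sum1=205, sum2=243
  after byte 4 (86): sum1=84, sum2=72
Checksum = sum2·256 + sum1 = 72·256 + 84 = 18516 = 0x4854.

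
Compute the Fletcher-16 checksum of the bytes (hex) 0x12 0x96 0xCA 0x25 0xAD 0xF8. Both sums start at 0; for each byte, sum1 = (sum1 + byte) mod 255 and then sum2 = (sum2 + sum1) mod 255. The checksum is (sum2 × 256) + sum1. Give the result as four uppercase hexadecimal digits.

Running sums (mod 255):
  after byte 0 (0x12): sum1=18, sum2=18
  after byte 1 (0x96): sum1=168, sum2=186
  after byte 2 (0xCA): sum1=115, sum2=46
  after byte 3 (0x25): sum1=152, sum2=198
  after byte 4 (0xAD): sum1=70, sum2=13
  after byte 5 (0xF8): sum1=63, sum2=76
Checksum = sum2·256 + sum1 = 76·256 + 63 = 19519 = 0x4C3F.

4C3F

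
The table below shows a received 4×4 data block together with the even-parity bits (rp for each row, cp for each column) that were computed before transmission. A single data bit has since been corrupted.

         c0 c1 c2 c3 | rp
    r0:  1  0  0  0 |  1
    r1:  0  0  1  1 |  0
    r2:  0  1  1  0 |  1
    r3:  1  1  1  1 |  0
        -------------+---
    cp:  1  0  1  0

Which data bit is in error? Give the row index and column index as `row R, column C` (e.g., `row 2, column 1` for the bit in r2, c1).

row 2, column 0

Recompute each row's even parity and compare to rp:
  r0: data parity 1, sent rp 1 → ok
  r1: data parity 0, sent rp 0 → ok
  r2: data parity 0, sent rp 1 → mismatch
  r3: data parity 0, sent rp 0 → ok
Recompute each column's even parity and compare to cp:
  c0: data parity 0, sent cp 1 → mismatch
  c1: data parity 0, sent cp 0 → ok
  c2: data parity 1, sent cp 1 → ok
  c3: data parity 0, sent cp 0 → ok
Exactly one row (r2) and one column (c0) fail → the flipped bit is at their intersection.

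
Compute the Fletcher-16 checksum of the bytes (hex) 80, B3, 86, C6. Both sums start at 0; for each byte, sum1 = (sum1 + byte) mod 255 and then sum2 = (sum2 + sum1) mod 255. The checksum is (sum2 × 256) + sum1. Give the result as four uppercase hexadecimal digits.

Running sums (mod 255):
  after byte 0 (80): sum1=128, sum2=128
  after byte 1 (B3): sum1=52, sum2=180
  after byte 2 (86): sum1=186, sum2=111
  after byte 3 (C6): sum1=129, sum2=240
Checksum = sum2·256 + sum1 = 240·256 + 129 = 61569 = 0xF081.

F081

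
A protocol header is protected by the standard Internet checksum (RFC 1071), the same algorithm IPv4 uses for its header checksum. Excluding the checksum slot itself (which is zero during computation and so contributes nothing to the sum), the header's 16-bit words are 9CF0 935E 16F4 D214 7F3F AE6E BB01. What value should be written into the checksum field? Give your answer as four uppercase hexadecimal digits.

FDF7

One's-complement addition (fold any carry out of bit 15 back into bit 0):
  0x9CF0 + 0x935E = 0x1304E → wrap carry → 0x304F
  0x304F + 0x16F4 = 0x04743
  0x4743 + 0xD214 = 0x11957 → wrap carry → 0x1958
  0x1958 + 0x7F3F = 0x09897
  0x9897 + 0xAE6E = 0x14705 → wrap carry → 0x4706
  0x4706 + 0xBB01 = 0x10207 → wrap carry → 0x0208
One's-complement sum = 0x0208.
Checksum = ~0x0208 & 0xFFFF = 0xFDF7.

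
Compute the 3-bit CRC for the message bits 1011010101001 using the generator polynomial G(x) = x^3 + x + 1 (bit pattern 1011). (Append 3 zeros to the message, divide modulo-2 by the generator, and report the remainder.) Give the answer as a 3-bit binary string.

Append 3 zeros: 1011010101001000. Divide by 1011 (XOR where the leading bit is 1):
  pos 0: 1011 XOR 1011 = 0000
  pos 5: 1010 XOR 1011 = 0001
  pos 8: 1100 XOR 1011 = 0111
  pos 9: 1111 XOR 1011 = 0100
  pos 10: 1000 XOR 1011 = 0011
  pos 12: 1100 XOR 1011 = 0111
Remainder (last 3 bits) = 111. This is the CRC / FCS.

111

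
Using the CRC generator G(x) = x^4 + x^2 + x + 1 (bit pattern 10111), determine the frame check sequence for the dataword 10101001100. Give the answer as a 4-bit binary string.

1101

Append 4 zeros: 101010011000000. Divide by 10111 (XOR where the leading bit is 1):
  pos 0: 10101 XOR 10111 = 00010
  pos 3: 10001 XOR 10111 = 00110
  pos 5: 11010 XOR 10111 = 01101
  pos 6: 11010 XOR 10111 = 01101
  pos 7: 11010 XOR 10111 = 01101
  pos 8: 11010 XOR 10111 = 01101
  pos 9: 11010 XOR 10111 = 01101
  pos 10: 11010 XOR 10111 = 01101
Remainder (last 4 bits) = 1101. This is the CRC / FCS.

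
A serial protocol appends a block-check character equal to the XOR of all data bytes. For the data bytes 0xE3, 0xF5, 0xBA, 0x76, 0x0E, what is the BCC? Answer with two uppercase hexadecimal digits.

XOR the bytes together:
  start with 0xE3
  0xE3 ⊕ 0xF5 = 0x16
  0x16 ⊕ 0xBA = 0xAC
  0xAC ⊕ 0x76 = 0xDA
  0xDA ⊕ 0x0E = 0xD4

D4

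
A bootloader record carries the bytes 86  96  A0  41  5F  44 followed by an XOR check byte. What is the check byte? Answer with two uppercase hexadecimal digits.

XOR the bytes together:
  start with 0x86
  0x86 ⊕ 0x96 = 0x10
  0x10 ⊕ 0xA0 = 0xB0
  0xB0 ⊕ 0x41 = 0xF1
  0xF1 ⊕ 0x5F = 0xAE
  0xAE ⊕ 0x44 = 0xEA

EA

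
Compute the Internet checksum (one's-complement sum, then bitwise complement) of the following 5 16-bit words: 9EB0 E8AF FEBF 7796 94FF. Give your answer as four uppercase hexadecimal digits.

6D49

One's-complement addition (fold any carry out of bit 15 back into bit 0):
  0x9EB0 + 0xE8AF = 0x1875F → wrap carry → 0x8760
  0x8760 + 0xFEBF = 0x1861F → wrap carry → 0x8620
  0x8620 + 0x7796 = 0x0FDB6
  0xFDB6 + 0x94FF = 0x192B5 → wrap carry → 0x92B6
One's-complement sum = 0x92B6.
Checksum = ~0x92B6 & 0xFFFF = 0x6D49.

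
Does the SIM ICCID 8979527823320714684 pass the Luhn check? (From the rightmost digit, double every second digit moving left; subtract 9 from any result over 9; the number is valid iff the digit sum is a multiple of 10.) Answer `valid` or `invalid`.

From the right, keep odd positions and double even positions (subtract 9 from any doubled value over 9):
  doubled (positions 2,4,...): 7 8 5 4 6 7 4 9 9 → sum 59
  kept (positions 1,3,...): 4 6 1 0 3 2 7 5 7 8 → sum 43
Total = 102.
102 mod 10 = 2, so the number is invalid.

invalid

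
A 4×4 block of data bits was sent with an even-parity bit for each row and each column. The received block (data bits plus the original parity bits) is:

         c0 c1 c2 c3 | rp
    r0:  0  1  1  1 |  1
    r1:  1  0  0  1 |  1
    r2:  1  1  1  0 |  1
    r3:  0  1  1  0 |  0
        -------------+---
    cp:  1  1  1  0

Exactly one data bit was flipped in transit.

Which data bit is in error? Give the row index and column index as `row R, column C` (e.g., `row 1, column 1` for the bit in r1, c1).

row 1, column 0

Recompute each row's even parity and compare to rp:
  r0: data parity 1, sent rp 1 → ok
  r1: data parity 0, sent rp 1 → mismatch
  r2: data parity 1, sent rp 1 → ok
  r3: data parity 0, sent rp 0 → ok
Recompute each column's even parity and compare to cp:
  c0: data parity 0, sent cp 1 → mismatch
  c1: data parity 1, sent cp 1 → ok
  c2: data parity 1, sent cp 1 → ok
  c3: data parity 0, sent cp 0 → ok
Exactly one row (r1) and one column (c0) fail → the flipped bit is at their intersection.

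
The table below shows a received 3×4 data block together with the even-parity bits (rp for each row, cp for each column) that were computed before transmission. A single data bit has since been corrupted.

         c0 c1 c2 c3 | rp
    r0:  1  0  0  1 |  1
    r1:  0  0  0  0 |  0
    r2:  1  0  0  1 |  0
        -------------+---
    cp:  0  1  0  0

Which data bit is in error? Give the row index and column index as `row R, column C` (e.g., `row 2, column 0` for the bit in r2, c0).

row 0, column 1

Recompute each row's even parity and compare to rp:
  r0: data parity 0, sent rp 1 → mismatch
  r1: data parity 0, sent rp 0 → ok
  r2: data parity 0, sent rp 0 → ok
Recompute each column's even parity and compare to cp:
  c0: data parity 0, sent cp 0 → ok
  c1: data parity 0, sent cp 1 → mismatch
  c2: data parity 0, sent cp 0 → ok
  c3: data parity 0, sent cp 0 → ok
Exactly one row (r0) and one column (c1) fail → the flipped bit is at their intersection.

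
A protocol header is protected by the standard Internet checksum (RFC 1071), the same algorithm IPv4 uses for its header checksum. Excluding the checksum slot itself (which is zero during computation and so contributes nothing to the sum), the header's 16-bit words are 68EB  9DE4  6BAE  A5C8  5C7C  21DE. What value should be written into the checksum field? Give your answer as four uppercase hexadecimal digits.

695E

One's-complement addition (fold any carry out of bit 15 back into bit 0):
  0x68EB + 0x9DE4 = 0x106CF → wrap carry → 0x06D0
  0x06D0 + 0x6BAE = 0x0727E
  0x727E + 0xA5C8 = 0x11846 → wrap carry → 0x1847
  0x1847 + 0x5C7C = 0x074C3
  0x74C3 + 0x21DE = 0x096A1
One's-complement sum = 0x96A1.
Checksum = ~0x96A1 & 0xFFFF = 0x695E.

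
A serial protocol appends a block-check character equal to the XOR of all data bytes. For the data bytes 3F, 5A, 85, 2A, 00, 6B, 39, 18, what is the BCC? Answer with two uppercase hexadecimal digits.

80

XOR the bytes together:
  start with 0x3F
  0x3F ⊕ 0x5A = 0x65
  0x65 ⊕ 0x85 = 0xE0
  0xE0 ⊕ 0x2A = 0xCA
  0xCA ⊕ 0x00 = 0xCA
  0xCA ⊕ 0x6B = 0xA1
  0xA1 ⊕ 0x39 = 0x98
  0x98 ⊕ 0x18 = 0x80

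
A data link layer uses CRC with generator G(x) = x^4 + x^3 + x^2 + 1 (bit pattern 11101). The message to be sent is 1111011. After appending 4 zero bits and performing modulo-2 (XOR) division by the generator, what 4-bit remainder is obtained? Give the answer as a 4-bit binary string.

Append 4 zeros: 11110110000. Divide by 11101 (XOR where the leading bit is 1):
  pos 0: 11110 XOR 11101 = 00011
  pos 3: 11110 XOR 11101 = 00011
  pos 6: 11000 XOR 11101 = 00101
Remainder (last 4 bits) = 0101. This is the CRC / FCS.

0101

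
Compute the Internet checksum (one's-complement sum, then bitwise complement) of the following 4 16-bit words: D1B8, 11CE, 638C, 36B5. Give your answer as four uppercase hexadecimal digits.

One's-complement addition (fold any carry out of bit 15 back into bit 0):
  0xD1B8 + 0x11CE = 0x0E386
  0xE386 + 0x638C = 0x14712 → wrap carry → 0x4713
  0x4713 + 0x36B5 = 0x07DC8
One's-complement sum = 0x7DC8.
Checksum = ~0x7DC8 & 0xFFFF = 0x8237.

8237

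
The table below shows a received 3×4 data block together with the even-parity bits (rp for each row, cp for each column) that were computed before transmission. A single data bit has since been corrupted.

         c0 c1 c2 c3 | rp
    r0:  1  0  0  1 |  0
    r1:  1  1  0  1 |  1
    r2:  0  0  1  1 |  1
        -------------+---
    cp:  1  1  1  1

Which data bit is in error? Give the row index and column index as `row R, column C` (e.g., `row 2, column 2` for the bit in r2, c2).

row 2, column 0

Recompute each row's even parity and compare to rp:
  r0: data parity 0, sent rp 0 → ok
  r1: data parity 1, sent rp 1 → ok
  r2: data parity 0, sent rp 1 → mismatch
Recompute each column's even parity and compare to cp:
  c0: data parity 0, sent cp 1 → mismatch
  c1: data parity 1, sent cp 1 → ok
  c2: data parity 1, sent cp 1 → ok
  c3: data parity 1, sent cp 1 → ok
Exactly one row (r2) and one column (c0) fail → the flipped bit is at their intersection.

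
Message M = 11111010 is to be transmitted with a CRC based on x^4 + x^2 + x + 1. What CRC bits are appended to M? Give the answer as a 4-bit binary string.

0110

Append 4 zeros: 111110100000. Divide by 10111 (XOR where the leading bit is 1):
  pos 0: 11111 XOR 10111 = 01000
  pos 1: 10000 XOR 10111 = 00111
  pos 3: 11110 XOR 10111 = 01001
  pos 4: 10010 XOR 10111 = 00101
  pos 6: 10100 XOR 10111 = 00011
Remainder (last 4 bits) = 0110. This is the CRC / FCS.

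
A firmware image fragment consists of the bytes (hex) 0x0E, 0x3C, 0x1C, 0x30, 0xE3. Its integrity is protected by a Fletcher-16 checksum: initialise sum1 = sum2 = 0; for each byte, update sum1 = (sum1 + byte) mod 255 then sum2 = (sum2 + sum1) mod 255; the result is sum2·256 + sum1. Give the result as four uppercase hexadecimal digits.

CF7A

Running sums (mod 255):
  after byte 0 (0x0E): sum1=14, sum2=14
  after byte 1 (0x3C): sum1=74, sum2=88
  after byte 2 (0x1C): sum1=102, sum2=190
  after byte 3 (0x30): sum1=150, sum2=85
  after byte 4 (0xE3): sum1=122, sum2=207
Checksum = sum2·256 + sum1 = 207·256 + 122 = 53114 = 0xCF7A.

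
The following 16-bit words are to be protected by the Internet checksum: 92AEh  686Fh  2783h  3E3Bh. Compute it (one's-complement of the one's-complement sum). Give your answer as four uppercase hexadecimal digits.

9F23

One's-complement addition (fold any carry out of bit 15 back into bit 0):
  0x92AE + 0x686F = 0x0FB1D
  0xFB1D + 0x2783 = 0x122A0 → wrap carry → 0x22A1
  0x22A1 + 0x3E3B = 0x060DC
One's-complement sum = 0x60DC.
Checksum = ~0x60DC & 0xFFFF = 0x9F23.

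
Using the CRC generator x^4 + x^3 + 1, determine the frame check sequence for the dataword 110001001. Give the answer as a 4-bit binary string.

0000

Append 4 zeros: 1100010010000. Divide by 11001 (XOR where the leading bit is 1):
  pos 0: 11000 XOR 11001 = 00001
  pos 4: 11001 XOR 11001 = 00000
Remainder (last 4 bits) = 0000. This is the CRC / FCS.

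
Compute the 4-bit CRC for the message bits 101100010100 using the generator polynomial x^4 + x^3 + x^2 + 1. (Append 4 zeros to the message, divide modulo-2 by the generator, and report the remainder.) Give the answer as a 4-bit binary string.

0111

Append 4 zeros: 1011000101000000. Divide by 11101 (XOR where the leading bit is 1):
  pos 0: 10110 XOR 11101 = 01011
  pos 1: 10110 XOR 11101 = 01011
  pos 2: 10110 XOR 11101 = 01011
  pos 3: 10111 XOR 11101 = 01010
  pos 4: 10100 XOR 11101 = 01001
  pos 5: 10011 XOR 11101 = 01110
  pos 6: 11100 XOR 11101 = 00001
  pos 10: 10000 XOR 11101 = 01101
  pos 11: 11010 XOR 11101 = 00111
Remainder (last 4 bits) = 0111. This is the CRC / FCS.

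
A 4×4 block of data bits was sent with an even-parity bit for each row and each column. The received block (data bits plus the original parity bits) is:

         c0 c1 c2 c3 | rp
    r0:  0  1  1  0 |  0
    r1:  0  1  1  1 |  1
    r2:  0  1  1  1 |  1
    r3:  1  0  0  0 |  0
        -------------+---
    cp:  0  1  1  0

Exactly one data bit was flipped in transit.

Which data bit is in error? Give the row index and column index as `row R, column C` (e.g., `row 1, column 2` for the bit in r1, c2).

row 3, column 0

Recompute each row's even parity and compare to rp:
  r0: data parity 0, sent rp 0 → ok
  r1: data parity 1, sent rp 1 → ok
  r2: data parity 1, sent rp 1 → ok
  r3: data parity 1, sent rp 0 → mismatch
Recompute each column's even parity and compare to cp:
  c0: data parity 1, sent cp 0 → mismatch
  c1: data parity 1, sent cp 1 → ok
  c2: data parity 1, sent cp 1 → ok
  c3: data parity 0, sent cp 0 → ok
Exactly one row (r3) and one column (c0) fail → the flipped bit is at their intersection.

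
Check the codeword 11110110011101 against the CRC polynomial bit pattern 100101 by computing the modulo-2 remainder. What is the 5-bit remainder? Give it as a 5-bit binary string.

Modulo-2 division of 11110110011101 by 100101:
  pos 0: 111101 XOR 100101 = 011000
  pos 1: 110001 XOR 100101 = 010100
  pos 2: 101000 XOR 100101 = 001101
  pos 4: 110101 XOR 100101 = 010000
  pos 5: 100001 XOR 100101 = 000100
  pos 8: 100101 XOR 100101 = 000000
Remainder = 00000 (zero — the frame passes the CRC check).

00000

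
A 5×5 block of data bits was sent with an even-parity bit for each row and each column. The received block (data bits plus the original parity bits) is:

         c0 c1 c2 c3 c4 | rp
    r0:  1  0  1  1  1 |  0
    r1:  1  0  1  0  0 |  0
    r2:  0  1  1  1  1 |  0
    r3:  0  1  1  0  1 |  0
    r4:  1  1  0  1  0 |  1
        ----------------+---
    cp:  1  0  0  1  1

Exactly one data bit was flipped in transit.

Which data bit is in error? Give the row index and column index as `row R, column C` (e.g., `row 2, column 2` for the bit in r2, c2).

Recompute each row's even parity and compare to rp:
  r0: data parity 0, sent rp 0 → ok
  r1: data parity 0, sent rp 0 → ok
  r2: data parity 0, sent rp 0 → ok
  r3: data parity 1, sent rp 0 → mismatch
  r4: data parity 1, sent rp 1 → ok
Recompute each column's even parity and compare to cp:
  c0: data parity 1, sent cp 1 → ok
  c1: data parity 1, sent cp 0 → mismatch
  c2: data parity 0, sent cp 0 → ok
  c3: data parity 1, sent cp 1 → ok
  c4: data parity 1, sent cp 1 → ok
Exactly one row (r3) and one column (c1) fail → the flipped bit is at their intersection.

row 3, column 1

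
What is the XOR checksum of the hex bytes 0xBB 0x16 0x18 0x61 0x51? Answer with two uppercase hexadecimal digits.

XOR the bytes together:
  start with 0xBB
  0xBB ⊕ 0x16 = 0xAD
  0xAD ⊕ 0x18 = 0xB5
  0xB5 ⊕ 0x61 = 0xD4
  0xD4 ⊕ 0x51 = 0x85

85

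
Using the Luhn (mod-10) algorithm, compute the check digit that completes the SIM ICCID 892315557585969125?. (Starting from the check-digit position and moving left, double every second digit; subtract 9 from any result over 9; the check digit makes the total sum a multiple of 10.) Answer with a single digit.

Partial digits right→left: 5 2 1 9 6 9 5 8 5 7 5 5 5 1 3 2 9 8
Double every second digit counting from the check-digit position (so the 1st, 3rd, 5th, ... of the partial from the right).
  doubled (with −9 where >9): 1 2 3 1 1 1 1 6 9 → sum 25
  kept as-is: 2 9 9 8 7 5 1 2 8 → sum 51
Total = 25 + 51 = 76.
Check digit = (10 − (76 mod 10)) mod 10 = 4.

4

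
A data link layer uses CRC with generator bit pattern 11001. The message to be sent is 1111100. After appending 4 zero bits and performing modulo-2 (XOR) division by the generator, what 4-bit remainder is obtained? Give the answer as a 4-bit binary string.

1001

Append 4 zeros: 11111000000. Divide by 11001 (XOR where the leading bit is 1):
  pos 0: 11111 XOR 11001 = 00110
  pos 2: 11000 XOR 11001 = 00001
  pos 6: 10000 XOR 11001 = 01001
Remainder (last 4 bits) = 1001. This is the CRC / FCS.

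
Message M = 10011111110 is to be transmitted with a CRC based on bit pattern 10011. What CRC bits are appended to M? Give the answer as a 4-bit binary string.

Append 4 zeros: 100111111100000. Divide by 10011 (XOR where the leading bit is 1):
  pos 0: 10011 XOR 10011 = 00000
  pos 5: 11111 XOR 10011 = 01100
  pos 6: 11000 XOR 10011 = 01011
  pos 7: 10110 XOR 10011 = 00101
  pos 9: 10100 XOR 10011 = 00111
Remainder (last 4 bits) = 1110. This is the CRC / FCS.

1110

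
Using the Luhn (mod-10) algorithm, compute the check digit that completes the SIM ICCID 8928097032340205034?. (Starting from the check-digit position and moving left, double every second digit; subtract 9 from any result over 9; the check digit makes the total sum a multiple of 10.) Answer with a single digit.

2

Partial digits right→left: 4 3 0 5 0 2 0 4 3 2 3 0 7 9 0 8 2 9 8
Double every second digit counting from the check-digit position (so the 1st, 3rd, 5th, ... of the partial from the right).
  doubled (with −9 where >9): 8 0 0 0 6 6 5 0 4 7 → sum 36
  kept as-is: 3 5 2 4 2 0 9 8 9 → sum 42
Total = 36 + 42 = 78.
Check digit = (10 − (78 mod 10)) mod 10 = 2.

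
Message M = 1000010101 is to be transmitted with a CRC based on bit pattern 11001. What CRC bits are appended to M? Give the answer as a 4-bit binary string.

1110

Append 4 zeros: 10000101010000. Divide by 11001 (XOR where the leading bit is 1):
  pos 0: 10000 XOR 11001 = 01001
  pos 1: 10011 XOR 11001 = 01010
  pos 2: 10100 XOR 11001 = 01101
  pos 3: 11011 XOR 11001 = 00010
  pos 6: 10010 XOR 11001 = 01011
  pos 7: 10110 XOR 11001 = 01111
  pos 8: 11110 XOR 11001 = 00111
Remainder (last 4 bits) = 1110. This is the CRC / FCS.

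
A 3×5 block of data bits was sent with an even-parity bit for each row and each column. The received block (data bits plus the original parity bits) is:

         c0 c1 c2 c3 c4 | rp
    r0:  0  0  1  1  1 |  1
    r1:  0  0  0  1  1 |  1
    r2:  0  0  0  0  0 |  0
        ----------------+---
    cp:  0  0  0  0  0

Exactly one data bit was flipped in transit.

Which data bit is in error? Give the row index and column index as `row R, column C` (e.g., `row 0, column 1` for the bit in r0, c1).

Recompute each row's even parity and compare to rp:
  r0: data parity 1, sent rp 1 → ok
  r1: data parity 0, sent rp 1 → mismatch
  r2: data parity 0, sent rp 0 → ok
Recompute each column's even parity and compare to cp:
  c0: data parity 0, sent cp 0 → ok
  c1: data parity 0, sent cp 0 → ok
  c2: data parity 1, sent cp 0 → mismatch
  c3: data parity 0, sent cp 0 → ok
  c4: data parity 0, sent cp 0 → ok
Exactly one row (r1) and one column (c2) fail → the flipped bit is at their intersection.

row 1, column 2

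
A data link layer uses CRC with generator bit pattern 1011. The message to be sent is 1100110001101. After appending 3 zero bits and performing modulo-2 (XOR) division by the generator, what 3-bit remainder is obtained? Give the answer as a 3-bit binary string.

111

Append 3 zeros: 1100110001101000. Divide by 1011 (XOR where the leading bit is 1):
  pos 0: 1100 XOR 1011 = 0111
  pos 1: 1111 XOR 1011 = 0100
  pos 2: 1001 XOR 1011 = 0010
  pos 4: 1000 XOR 1011 = 0011
  pos 6: 1101 XOR 1011 = 0110
  pos 7: 1101 XOR 1011 = 0110
  pos 8: 1100 XOR 1011 = 0111
  pos 9: 1111 XOR 1011 = 0100
  pos 10: 1000 XOR 1011 = 0011
  pos 12: 1100 XOR 1011 = 0111
Remainder (last 3 bits) = 111. This is the CRC / FCS.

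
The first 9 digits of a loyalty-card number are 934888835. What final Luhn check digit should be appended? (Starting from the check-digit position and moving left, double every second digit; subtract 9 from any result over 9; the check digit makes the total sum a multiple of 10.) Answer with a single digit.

6

Partial digits right→left: 5 3 8 8 8 8 4 3 9
Double every second digit counting from the check-digit position (so the 1st, 3rd, 5th, ... of the partial from the right).
  doubled (with −9 where >9): 1 7 7 8 9 → sum 32
  kept as-is: 3 8 8 3 → sum 22
Total = 32 + 22 = 54.
Check digit = (10 − (54 mod 10)) mod 10 = 6.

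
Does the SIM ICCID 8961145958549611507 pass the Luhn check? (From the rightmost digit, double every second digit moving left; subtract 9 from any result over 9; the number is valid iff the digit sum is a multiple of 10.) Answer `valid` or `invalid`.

From the right, keep odd positions and double even positions (subtract 9 from any doubled value over 9):
  doubled (positions 2,4,...): 0 2 3 8 7 9 8 2 9 → sum 48
  kept (positions 1,3,...): 7 5 1 9 5 5 5 1 6 8 → sum 52
Total = 100.
100 mod 10 = 0, so the number is valid.

valid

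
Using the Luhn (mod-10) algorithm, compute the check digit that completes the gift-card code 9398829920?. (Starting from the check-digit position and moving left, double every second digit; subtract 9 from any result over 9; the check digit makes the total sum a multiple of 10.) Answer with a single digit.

Partial digits right→left: 0 2 9 9 2 8 8 9 3 9
Double every second digit counting from the check-digit position (so the 1st, 3rd, 5th, ... of the partial from the right).
  doubled (with −9 where >9): 0 9 4 7 6 → sum 26
  kept as-is: 2 9 8 9 9 → sum 37
Total = 26 + 37 = 63.
Check digit = (10 − (63 mod 10)) mod 10 = 7.

7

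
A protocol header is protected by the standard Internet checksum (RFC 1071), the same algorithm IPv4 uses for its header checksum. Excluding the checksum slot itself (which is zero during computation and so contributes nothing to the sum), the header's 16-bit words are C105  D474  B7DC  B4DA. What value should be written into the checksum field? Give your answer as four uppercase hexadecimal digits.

FDCD

One's-complement addition (fold any carry out of bit 15 back into bit 0):
  0xC105 + 0xD474 = 0x19579 → wrap carry → 0x957A
  0x957A + 0xB7DC = 0x14D56 → wrap carry → 0x4D57
  0x4D57 + 0xB4DA = 0x10231 → wrap carry → 0x0232
One's-complement sum = 0x0232.
Checksum = ~0x0232 & 0xFFFF = 0xFDCD.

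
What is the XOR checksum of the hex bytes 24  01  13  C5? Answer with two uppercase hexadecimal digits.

F3

XOR the bytes together:
  start with 0x24
  0x24 ⊕ 0x01 = 0x25
  0x25 ⊕ 0x13 = 0x36
  0x36 ⊕ 0xC5 = 0xF3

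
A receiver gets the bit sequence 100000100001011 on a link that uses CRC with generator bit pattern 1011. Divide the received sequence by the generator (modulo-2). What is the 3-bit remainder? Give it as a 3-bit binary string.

011

Modulo-2 division of 100000100001011 by 1011:
  pos 0: 1000 XOR 1011 = 0011
  pos 2: 1100 XOR 1011 = 0111
  pos 3: 1111 XOR 1011 = 0100
  pos 4: 1000 XOR 1011 = 0011
  pos 6: 1100 XOR 1011 = 0111
  pos 7: 1110 XOR 1011 = 0101
  pos 8: 1011 XOR 1011 = 0000
Remainder = 011 (nonzero — an error is detected).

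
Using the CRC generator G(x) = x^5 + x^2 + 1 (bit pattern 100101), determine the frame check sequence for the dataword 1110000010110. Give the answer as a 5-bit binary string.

10011

Append 5 zeros: 111000001011000000. Divide by 100101 (XOR where the leading bit is 1):
  pos 0: 111000 XOR 100101 = 011101
  pos 1: 111010 XOR 100101 = 011111
  pos 2: 111110 XOR 100101 = 011011
  pos 3: 110111 XOR 100101 = 010010
  pos 4: 100100 XOR 100101 = 000001
  pos 9: 111000 XOR 100101 = 011101
  pos 10: 111010 XOR 100101 = 011111
  pos 11: 111110 XOR 100101 = 011011
  pos 12: 110110 XOR 100101 = 010011
Remainder (last 5 bits) = 10011. This is the CRC / FCS.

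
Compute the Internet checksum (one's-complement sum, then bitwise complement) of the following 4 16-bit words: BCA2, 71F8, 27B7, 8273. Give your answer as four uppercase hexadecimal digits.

273A

One's-complement addition (fold any carry out of bit 15 back into bit 0):
  0xBCA2 + 0x71F8 = 0x12E9A → wrap carry → 0x2E9B
  0x2E9B + 0x27B7 = 0x05652
  0x5652 + 0x8273 = 0x0D8C5
One's-complement sum = 0xD8C5.
Checksum = ~0xD8C5 & 0xFFFF = 0x273A.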